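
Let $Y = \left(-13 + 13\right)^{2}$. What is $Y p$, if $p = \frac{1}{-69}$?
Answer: $0$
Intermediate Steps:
$Y = 0$ ($Y = 0^{2} = 0$)
$p = - \frac{1}{69} \approx -0.014493$
$Y p = 0 \left(- \frac{1}{69}\right) = 0$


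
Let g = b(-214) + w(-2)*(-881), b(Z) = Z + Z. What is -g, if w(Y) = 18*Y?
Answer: -31288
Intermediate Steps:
b(Z) = 2*Z
g = 31288 (g = 2*(-214) + (18*(-2))*(-881) = -428 - 36*(-881) = -428 + 31716 = 31288)
-g = -1*31288 = -31288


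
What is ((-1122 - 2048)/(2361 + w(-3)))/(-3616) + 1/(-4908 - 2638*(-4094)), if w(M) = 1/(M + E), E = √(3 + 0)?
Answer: 15762835202407/42439439768866448 + 1585*√3/60444623888 ≈ 0.00037146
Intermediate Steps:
E = √3 ≈ 1.7320
w(M) = 1/(M + √3)
((-1122 - 2048)/(2361 + w(-3)))/(-3616) + 1/(-4908 - 2638*(-4094)) = ((-1122 - 2048)/(2361 + 1/(-3 + √3)))/(-3616) + 1/(-4908 - 2638*(-4094)) = -3170/(2361 + 1/(-3 + √3))*(-1/3616) - 1/4094/(-7546) = 1585/(1808*(2361 + 1/(-3 + √3))) - 1/7546*(-1/4094) = 1585/(1808*(2361 + 1/(-3 + √3))) + 1/30893324 = 1/30893324 + 1585/(1808*(2361 + 1/(-3 + √3)))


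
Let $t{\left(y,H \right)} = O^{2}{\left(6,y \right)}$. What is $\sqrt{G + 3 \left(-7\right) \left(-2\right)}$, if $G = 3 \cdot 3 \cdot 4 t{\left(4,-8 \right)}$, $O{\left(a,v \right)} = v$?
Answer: $\sqrt{618} \approx 24.86$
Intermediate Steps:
$t{\left(y,H \right)} = y^{2}$
$G = 576$ ($G = 3 \cdot 3 \cdot 4 \cdot 4^{2} = 9 \cdot 4 \cdot 16 = 36 \cdot 16 = 576$)
$\sqrt{G + 3 \left(-7\right) \left(-2\right)} = \sqrt{576 + 3 \left(-7\right) \left(-2\right)} = \sqrt{576 - -42} = \sqrt{576 + 42} = \sqrt{618}$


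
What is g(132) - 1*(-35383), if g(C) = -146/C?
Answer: 2335205/66 ≈ 35382.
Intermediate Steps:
g(132) - 1*(-35383) = -146/132 - 1*(-35383) = -146*1/132 + 35383 = -73/66 + 35383 = 2335205/66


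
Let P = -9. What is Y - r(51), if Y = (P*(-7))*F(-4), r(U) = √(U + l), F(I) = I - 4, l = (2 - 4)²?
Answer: -504 - √55 ≈ -511.42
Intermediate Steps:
l = 4 (l = (-2)² = 4)
F(I) = -4 + I
r(U) = √(4 + U) (r(U) = √(U + 4) = √(4 + U))
Y = -504 (Y = (-9*(-7))*(-4 - 4) = 63*(-8) = -504)
Y - r(51) = -504 - √(4 + 51) = -504 - √55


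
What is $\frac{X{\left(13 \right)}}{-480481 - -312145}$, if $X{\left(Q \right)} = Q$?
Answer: $- \frac{13}{168336} \approx -7.7227 \cdot 10^{-5}$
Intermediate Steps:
$\frac{X{\left(13 \right)}}{-480481 - -312145} = \frac{13}{-480481 - -312145} = \frac{13}{-480481 + 312145} = \frac{13}{-168336} = 13 \left(- \frac{1}{168336}\right) = - \frac{13}{168336}$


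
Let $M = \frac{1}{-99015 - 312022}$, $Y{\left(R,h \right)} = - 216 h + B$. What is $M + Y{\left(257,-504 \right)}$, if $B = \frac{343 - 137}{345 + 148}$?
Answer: $\frac{22060420733353}{202641241} \approx 1.0886 \cdot 10^{5}$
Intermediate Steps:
$B = \frac{206}{493} \approx 0.41785$
$Y{\left(R,h \right)} = \frac{206}{493} - 216 h$ ($Y{\left(R,h \right)} = - 216 h + \frac{206}{493} = \frac{206}{493} - 216 h$)
$M = - \frac{1}{411037}$ ($M = \frac{1}{-411037} = - \frac{1}{411037} \approx -2.4329 \cdot 10^{-6}$)
$M + Y{\left(257,-504 \right)} = - \frac{1}{411037} + \left(\frac{206}{493} - -108864\right) = - \frac{1}{411037} + \left(\frac{206}{493} + 108864\right) = - \frac{1}{411037} + \frac{53670158}{493} = \frac{22060420733353}{202641241}$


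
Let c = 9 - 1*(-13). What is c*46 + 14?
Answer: 1026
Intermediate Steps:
c = 22 (c = 9 + 13 = 22)
c*46 + 14 = 22*46 + 14 = 1012 + 14 = 1026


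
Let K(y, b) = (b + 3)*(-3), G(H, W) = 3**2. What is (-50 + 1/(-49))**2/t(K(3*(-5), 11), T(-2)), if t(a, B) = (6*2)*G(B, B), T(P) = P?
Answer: 667489/28812 ≈ 23.167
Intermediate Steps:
G(H, W) = 9
K(y, b) = -9 - 3*b (K(y, b) = (3 + b)*(-3) = -9 - 3*b)
t(a, B) = 108 (t(a, B) = (6*2)*9 = 12*9 = 108)
(-50 + 1/(-49))**2/t(K(3*(-5), 11), T(-2)) = (-50 + 1/(-49))**2/108 = (-50 - 1/49)**2*(1/108) = (-2451/49)**2*(1/108) = (6007401/2401)*(1/108) = 667489/28812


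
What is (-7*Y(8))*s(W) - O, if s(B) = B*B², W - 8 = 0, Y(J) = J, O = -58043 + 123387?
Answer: -94016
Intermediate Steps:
O = 65344
W = 8 (W = 8 + 0 = 8)
s(B) = B³
(-7*Y(8))*s(W) - O = -7*8*8³ - 1*65344 = -56*512 - 65344 = -28672 - 65344 = -94016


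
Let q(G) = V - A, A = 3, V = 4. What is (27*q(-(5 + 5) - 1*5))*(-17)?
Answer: -459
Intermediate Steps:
q(G) = 1 (q(G) = 4 - 1*3 = 4 - 3 = 1)
(27*q(-(5 + 5) - 1*5))*(-17) = (27*1)*(-17) = 27*(-17) = -459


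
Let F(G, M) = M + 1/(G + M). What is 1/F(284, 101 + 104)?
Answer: 489/100246 ≈ 0.0048780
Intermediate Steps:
1/F(284, 101 + 104) = 1/((1 + (101 + 104)**2 + 284*(101 + 104))/(284 + (101 + 104))) = 1/((1 + 205**2 + 284*205)/(284 + 205)) = 1/((1 + 42025 + 58220)/489) = 1/((1/489)*100246) = 1/(100246/489) = 489/100246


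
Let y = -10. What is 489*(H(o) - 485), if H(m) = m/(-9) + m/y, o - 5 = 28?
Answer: -2405717/10 ≈ -2.4057e+5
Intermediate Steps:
o = 33 (o = 5 + 28 = 33)
H(m) = -19*m/90 (H(m) = m/(-9) + m/(-10) = m*(-1/9) + m*(-1/10) = -m/9 - m/10 = -19*m/90)
489*(H(o) - 485) = 489*(-19/90*33 - 485) = 489*(-209/30 - 485) = 489*(-14759/30) = -2405717/10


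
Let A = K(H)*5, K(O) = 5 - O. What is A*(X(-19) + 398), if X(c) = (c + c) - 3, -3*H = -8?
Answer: 4165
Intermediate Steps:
H = 8/3 (H = -⅓*(-8) = 8/3 ≈ 2.6667)
X(c) = -3 + 2*c (X(c) = 2*c - 3 = -3 + 2*c)
A = 35/3 (A = (5 - 1*8/3)*5 = (5 - 8/3)*5 = (7/3)*5 = 35/3 ≈ 11.667)
A*(X(-19) + 398) = 35*((-3 + 2*(-19)) + 398)/3 = 35*((-3 - 38) + 398)/3 = 35*(-41 + 398)/3 = (35/3)*357 = 4165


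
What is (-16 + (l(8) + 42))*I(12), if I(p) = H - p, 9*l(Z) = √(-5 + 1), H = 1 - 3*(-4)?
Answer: 26 + 2*I/9 ≈ 26.0 + 0.22222*I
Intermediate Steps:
H = 13 (H = 1 + 12 = 13)
l(Z) = 2*I/9 (l(Z) = √(-5 + 1)/9 = √(-4)/9 = (2*I)/9 = 2*I/9)
I(p) = 13 - p
(-16 + (l(8) + 42))*I(12) = (-16 + (2*I/9 + 42))*(13 - 1*12) = (-16 + (42 + 2*I/9))*(13 - 12) = (26 + 2*I/9)*1 = 26 + 2*I/9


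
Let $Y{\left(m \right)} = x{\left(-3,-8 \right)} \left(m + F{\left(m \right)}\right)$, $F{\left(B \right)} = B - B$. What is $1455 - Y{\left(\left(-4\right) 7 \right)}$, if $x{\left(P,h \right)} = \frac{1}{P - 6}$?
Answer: $\frac{13067}{9} \approx 1451.9$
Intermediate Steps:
$x{\left(P,h \right)} = \frac{1}{-6 + P}$
$F{\left(B \right)} = 0$
$Y{\left(m \right)} = - \frac{m}{9}$ ($Y{\left(m \right)} = \frac{m + 0}{-6 - 3} = \frac{m}{-9} = - \frac{m}{9}$)
$1455 - Y{\left(\left(-4\right) 7 \right)} = 1455 - - \frac{\left(-4\right) 7}{9} = 1455 - \left(- \frac{1}{9}\right) \left(-28\right) = 1455 - \frac{28}{9} = \frac{13067}{9}$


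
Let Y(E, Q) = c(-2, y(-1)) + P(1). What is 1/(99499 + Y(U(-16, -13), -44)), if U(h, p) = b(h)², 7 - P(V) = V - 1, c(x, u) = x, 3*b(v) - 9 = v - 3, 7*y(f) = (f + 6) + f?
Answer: 1/99504 ≈ 1.0050e-5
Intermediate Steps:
y(f) = 6/7 + 2*f/7 (y(f) = ((f + 6) + f)/7 = ((6 + f) + f)/7 = (6 + 2*f)/7 = 6/7 + 2*f/7)
b(v) = 2 + v/3 (b(v) = 3 + (v - 3)/3 = 3 + (-3 + v)/3 = 3 + (-1 + v/3) = 2 + v/3)
P(V) = 8 - V (P(V) = 7 - (V - 1) = 7 - (-1 + V) = 7 + (1 - V) = 8 - V)
U(h, p) = (2 + h/3)²
Y(E, Q) = 5 (Y(E, Q) = -2 + (8 - 1*1) = -2 + (8 - 1) = -2 + 7 = 5)
1/(99499 + Y(U(-16, -13), -44)) = 1/(99499 + 5) = 1/99504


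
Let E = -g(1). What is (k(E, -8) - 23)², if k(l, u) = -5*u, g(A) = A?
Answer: 289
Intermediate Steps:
E = -1 (E = -1*1 = -1)
(k(E, -8) - 23)² = (-5*(-8) - 23)² = (40 - 23)² = 17² = 289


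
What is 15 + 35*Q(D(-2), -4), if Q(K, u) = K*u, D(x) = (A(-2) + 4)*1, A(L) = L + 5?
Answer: -965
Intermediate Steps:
A(L) = 5 + L
D(x) = 7 (D(x) = ((5 - 2) + 4)*1 = (3 + 4)*1 = 7*1 = 7)
15 + 35*Q(D(-2), -4) = 15 + 35*(7*(-4)) = 15 + 35*(-28) = 15 - 980 = -965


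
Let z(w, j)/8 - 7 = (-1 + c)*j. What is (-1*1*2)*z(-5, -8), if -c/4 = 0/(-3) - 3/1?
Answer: 1296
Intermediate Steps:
c = 12 (c = -4*(0/(-3) - 3/1) = -4*(0*(-⅓) - 3*1) = -4*(0 - 3) = -4*(-3) = 12)
z(w, j) = 56 + 88*j (z(w, j) = 56 + 8*((-1 + 12)*j) = 56 + 8*(11*j) = 56 + 88*j)
(-1*1*2)*z(-5, -8) = (-1*1*2)*(56 + 88*(-8)) = (-1*2)*(56 - 704) = -2*(-648) = 1296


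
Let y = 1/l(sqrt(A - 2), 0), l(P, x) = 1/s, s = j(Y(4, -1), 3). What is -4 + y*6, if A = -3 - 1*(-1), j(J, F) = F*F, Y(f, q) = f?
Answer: 50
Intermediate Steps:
j(J, F) = F**2
A = -2 (A = -3 + 1 = -2)
s = 9 (s = 3**2 = 9)
l(P, x) = 1/9
y = 9 (y = 1/(1/9) = 9)
-4 + y*6 = -4 + 9*6 = -4 + 54 = 50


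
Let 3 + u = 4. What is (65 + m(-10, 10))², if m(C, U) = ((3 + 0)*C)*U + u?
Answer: 54756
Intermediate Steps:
u = 1 (u = -3 + 4 = 1)
m(C, U) = 1 + 3*C*U (m(C, U) = ((3 + 0)*C)*U + 1 = (3*C)*U + 1 = 3*C*U + 1 = 1 + 3*C*U)
(65 + m(-10, 10))² = (65 + (1 + 3*(-10)*10))² = (65 + (1 - 300))² = (65 - 299)² = (-234)² = 54756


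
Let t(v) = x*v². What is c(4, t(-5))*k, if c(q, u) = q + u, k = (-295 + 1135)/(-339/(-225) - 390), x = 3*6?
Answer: -28602000/29137 ≈ -981.64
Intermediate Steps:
x = 18
k = -63000/29137 (k = 840/(-339*(-1/225) - 390) = 840/(113/75 - 390) = 840/(-29137/75) = 840*(-75/29137) = -63000/29137 ≈ -2.1622)
t(v) = 18*v²
c(4, t(-5))*k = (4 + 18*(-5)²)*(-63000/29137) = (4 + 18*25)*(-63000/29137) = (4 + 450)*(-63000/29137) = 454*(-63000/29137) = -28602000/29137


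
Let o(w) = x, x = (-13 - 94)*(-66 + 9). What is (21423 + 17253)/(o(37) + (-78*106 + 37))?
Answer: -9669/533 ≈ -18.141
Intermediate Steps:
x = 6099 (x = -107*(-57) = 6099)
o(w) = 6099
(21423 + 17253)/(o(37) + (-78*106 + 37)) = (21423 + 17253)/(6099 + (-78*106 + 37)) = 38676/(6099 + (-8268 + 37)) = 38676/(6099 - 8231) = 38676/(-2132) = 38676*(-1/2132) = -9669/533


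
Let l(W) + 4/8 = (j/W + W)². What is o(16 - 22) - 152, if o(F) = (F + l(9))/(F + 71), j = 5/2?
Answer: -3175337/21060 ≈ -150.78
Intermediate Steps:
j = 5/2 (j = 5*(½) = 5/2 ≈ 2.5000)
l(W) = -½ + (W + 5/(2*W))² (l(W) = -½ + (5/(2*W) + W)² = -½ + (W + 5/(2*W))²)
o(F) = (27727/324 + F)/(71 + F) (o(F) = (F + (9/2 + 9² + (25/4)/9²))/(F + 71) = (F + (9/2 + 81 + (25/4)*(1/81)))/(71 + F) = (F + (9/2 + 81 + 25/324))/(71 + F) = (F + 27727/324)/(71 + F) = (27727/324 + F)/(71 + F))
o(16 - 22) - 152 = (27727/324 + (16 - 22))/(71 + (16 - 22)) - 152 = (27727/324 - 6)/(71 - 6) - 152 = (25783/324)/65 - 152 = (1/65)*(25783/324) - 152 = 25783/21060 - 152 = -3175337/21060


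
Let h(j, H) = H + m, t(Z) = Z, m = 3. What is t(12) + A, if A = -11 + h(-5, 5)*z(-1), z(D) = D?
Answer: -7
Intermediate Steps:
h(j, H) = 3 + H (h(j, H) = H + 3 = 3 + H)
A = -19 (A = -11 + (3 + 5)*(-1) = -11 + 8*(-1) = -11 - 8 = -19)
t(12) + A = 12 - 19 = -7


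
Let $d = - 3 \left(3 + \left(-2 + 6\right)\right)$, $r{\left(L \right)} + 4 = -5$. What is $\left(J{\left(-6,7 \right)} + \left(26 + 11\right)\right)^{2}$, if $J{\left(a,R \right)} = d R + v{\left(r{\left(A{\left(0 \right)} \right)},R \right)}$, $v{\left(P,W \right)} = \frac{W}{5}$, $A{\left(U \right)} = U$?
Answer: $\frac{294849}{25} \approx 11794.0$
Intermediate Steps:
$r{\left(L \right)} = -9$ ($r{\left(L \right)} = -4 - 5 = -9$)
$v{\left(P,W \right)} = \frac{W}{5}$ ($v{\left(P,W \right)} = W \frac{1}{5} = \frac{W}{5}$)
$d = -21$ ($d = - 3 \left(3 + 4\right) = \left(-3\right) 7 = -21$)
$J{\left(a,R \right)} = - \frac{104 R}{5}$ ($J{\left(a,R \right)} = - 21 R + \frac{R}{5} = - \frac{104 R}{5}$)
$\left(J{\left(-6,7 \right)} + \left(26 + 11\right)\right)^{2} = \left(\left(- \frac{104}{5}\right) 7 + \left(26 + 11\right)\right)^{2} = \left(- \frac{728}{5} + 37\right)^{2} = \left(- \frac{543}{5}\right)^{2} = \frac{294849}{25}$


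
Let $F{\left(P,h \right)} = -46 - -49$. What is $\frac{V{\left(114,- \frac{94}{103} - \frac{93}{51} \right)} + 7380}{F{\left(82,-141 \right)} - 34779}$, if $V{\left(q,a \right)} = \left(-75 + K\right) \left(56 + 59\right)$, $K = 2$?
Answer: $\frac{145}{4968} \approx 0.029187$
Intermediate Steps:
$F{\left(P,h \right)} = 3$ ($F{\left(P,h \right)} = -46 + 49 = 3$)
$V{\left(q,a \right)} = -8395$ ($V{\left(q,a \right)} = \left(-75 + 2\right) \left(56 + 59\right) = \left(-73\right) 115 = -8395$)
$\frac{V{\left(114,- \frac{94}{103} - \frac{93}{51} \right)} + 7380}{F{\left(82,-141 \right)} - 34779} = \frac{-8395 + 7380}{3 - 34779} = - \frac{1015}{-34776} = \left(-1015\right) \left(- \frac{1}{34776}\right) = \frac{145}{4968}$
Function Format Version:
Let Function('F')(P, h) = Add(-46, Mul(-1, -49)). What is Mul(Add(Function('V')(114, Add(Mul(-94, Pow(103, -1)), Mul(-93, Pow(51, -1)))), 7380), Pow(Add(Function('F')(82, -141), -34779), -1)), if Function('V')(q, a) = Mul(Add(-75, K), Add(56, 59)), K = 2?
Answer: Rational(145, 4968) ≈ 0.029187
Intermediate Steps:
Function('F')(P, h) = 3 (Function('F')(P, h) = Add(-46, 49) = 3)
Function('V')(q, a) = -8395 (Function('V')(q, a) = Mul(Add(-75, 2), Add(56, 59)) = Mul(-73, 115) = -8395)
Mul(Add(Function('V')(114, Add(Mul(-94, Pow(103, -1)), Mul(-93, Pow(51, -1)))), 7380), Pow(Add(Function('F')(82, -141), -34779), -1)) = Mul(Add(-8395, 7380), Pow(Add(3, -34779), -1)) = Mul(-1015, Pow(-34776, -1)) = Mul(-1015, Rational(-1, 34776)) = Rational(145, 4968)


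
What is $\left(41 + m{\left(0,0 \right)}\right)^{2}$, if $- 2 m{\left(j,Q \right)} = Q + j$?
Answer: $1681$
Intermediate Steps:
$m{\left(j,Q \right)} = - \frac{Q}{2} - \frac{j}{2}$ ($m{\left(j,Q \right)} = - \frac{Q + j}{2} = - \frac{Q}{2} - \frac{j}{2}$)
$\left(41 + m{\left(0,0 \right)}\right)^{2} = \left(41 - 0\right)^{2} = \left(41 + \left(0 + 0\right)\right)^{2} = \left(41 + 0\right)^{2} = 41^{2} = 1681$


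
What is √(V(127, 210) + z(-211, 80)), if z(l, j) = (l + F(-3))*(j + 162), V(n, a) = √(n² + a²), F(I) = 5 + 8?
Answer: √(-47916 + √60229) ≈ 218.34*I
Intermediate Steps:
F(I) = 13
V(n, a) = √(a² + n²)
z(l, j) = (13 + l)*(162 + j) (z(l, j) = (l + 13)*(j + 162) = (13 + l)*(162 + j))
√(V(127, 210) + z(-211, 80)) = √(√(210² + 127²) + (2106 + 13*80 + 162*(-211) + 80*(-211))) = √(√(44100 + 16129) + (2106 + 1040 - 34182 - 16880)) = √(√60229 - 47916) = √(-47916 + √60229)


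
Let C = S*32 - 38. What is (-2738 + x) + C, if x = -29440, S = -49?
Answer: -33784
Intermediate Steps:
C = -1606 (C = -49*32 - 38 = -1568 - 38 = -1606)
(-2738 + x) + C = (-2738 - 29440) - 1606 = -32178 - 1606 = -33784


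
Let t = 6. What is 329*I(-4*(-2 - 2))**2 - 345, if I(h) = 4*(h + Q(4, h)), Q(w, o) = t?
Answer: 2547431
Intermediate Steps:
Q(w, o) = 6
I(h) = 24 + 4*h (I(h) = 4*(h + 6) = 4*(6 + h) = 24 + 4*h)
329*I(-4*(-2 - 2))**2 - 345 = 329*(24 + 4*(-4*(-2 - 2)))**2 - 345 = 329*(24 + 4*(-4*(-4)))**2 - 345 = 329*(24 + 4*16)**2 - 345 = 329*(24 + 64)**2 - 345 = 329*88**2 - 345 = 329*7744 - 345 = 2547776 - 345 = 2547431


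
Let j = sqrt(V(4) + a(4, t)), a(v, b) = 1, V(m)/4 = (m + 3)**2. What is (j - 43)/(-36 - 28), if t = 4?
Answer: 43/64 - sqrt(197)/64 ≈ 0.45257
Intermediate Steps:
V(m) = 4*(3 + m)**2 (V(m) = 4*(m + 3)**2 = 4*(3 + m)**2)
j = sqrt(197) (j = sqrt(4*(3 + 4)**2 + 1) = sqrt(4*7**2 + 1) = sqrt(4*49 + 1) = sqrt(196 + 1) = sqrt(197) ≈ 14.036)
(j - 43)/(-36 - 28) = (sqrt(197) - 43)/(-36 - 28) = (-43 + sqrt(197))/(-64) = (-43 + sqrt(197))*(-1/64) = 43/64 - sqrt(197)/64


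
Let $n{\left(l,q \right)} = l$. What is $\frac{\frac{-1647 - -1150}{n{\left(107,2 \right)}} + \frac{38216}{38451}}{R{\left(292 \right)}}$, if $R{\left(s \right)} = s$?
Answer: $- \frac{15021035}{1201363044} \approx -0.012503$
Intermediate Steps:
$\frac{\frac{-1647 - -1150}{n{\left(107,2 \right)}} + \frac{38216}{38451}}{R{\left(292 \right)}} = \frac{\frac{-1647 - -1150}{107} + \frac{38216}{38451}}{292} = \left(\left(-1647 + 1150\right) \frac{1}{107} + 38216 \cdot \frac{1}{38451}\right) \frac{1}{292} = \left(\left(-497\right) \frac{1}{107} + \frac{38216}{38451}\right) \frac{1}{292} = \left(- \frac{497}{107} + \frac{38216}{38451}\right) \frac{1}{292} = \left(- \frac{15021035}{4114257}\right) \frac{1}{292} = - \frac{15021035}{1201363044}$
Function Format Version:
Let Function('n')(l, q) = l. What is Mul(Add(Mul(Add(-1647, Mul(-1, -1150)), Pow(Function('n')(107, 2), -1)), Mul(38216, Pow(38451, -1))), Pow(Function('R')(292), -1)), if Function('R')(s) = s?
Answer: Rational(-15021035, 1201363044) ≈ -0.012503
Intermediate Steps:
Mul(Add(Mul(Add(-1647, Mul(-1, -1150)), Pow(Function('n')(107, 2), -1)), Mul(38216, Pow(38451, -1))), Pow(Function('R')(292), -1)) = Mul(Add(Mul(Add(-1647, Mul(-1, -1150)), Pow(107, -1)), Mul(38216, Pow(38451, -1))), Pow(292, -1)) = Mul(Add(Mul(Add(-1647, 1150), Rational(1, 107)), Mul(38216, Rational(1, 38451))), Rational(1, 292)) = Mul(Add(Mul(-497, Rational(1, 107)), Rational(38216, 38451)), Rational(1, 292)) = Mul(Add(Rational(-497, 107), Rational(38216, 38451)), Rational(1, 292)) = Mul(Rational(-15021035, 4114257), Rational(1, 292)) = Rational(-15021035, 1201363044)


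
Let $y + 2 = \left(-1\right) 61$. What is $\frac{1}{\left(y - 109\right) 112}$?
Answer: $- \frac{1}{19264} \approx -5.191 \cdot 10^{-5}$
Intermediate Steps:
$y = -63$ ($y = -2 - 61 = -63$)
$\frac{1}{\left(y - 109\right) 112} = \frac{1}{\left(-63 - 109\right) 112} = \frac{1}{\left(-172\right) 112} = \frac{1}{-19264} = - \frac{1}{19264}$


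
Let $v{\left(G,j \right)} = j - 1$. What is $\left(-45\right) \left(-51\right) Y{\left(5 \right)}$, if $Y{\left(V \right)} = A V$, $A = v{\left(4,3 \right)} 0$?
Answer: $0$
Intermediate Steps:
$v{\left(G,j \right)} = -1 + j$
$A = 0$ ($A = \left(-1 + 3\right) 0 = 2 \cdot 0 = 0$)
$Y{\left(V \right)} = 0$ ($Y{\left(V \right)} = 0 V = 0$)
$\left(-45\right) \left(-51\right) Y{\left(5 \right)} = \left(-45\right) \left(-51\right) 0 = 2295 \cdot 0 = 0$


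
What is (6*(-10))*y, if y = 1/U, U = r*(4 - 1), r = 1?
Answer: -20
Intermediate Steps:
U = 3 (U = 1*(4 - 1) = 1*3 = 3)
y = ⅓ (y = 1/3 = ⅓ ≈ 0.33333)
(6*(-10))*y = (6*(-10))*(⅓) = -60*⅓ = -20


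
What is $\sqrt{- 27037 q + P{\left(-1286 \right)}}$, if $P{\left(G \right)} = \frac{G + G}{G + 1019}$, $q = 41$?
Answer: $\frac{i \sqrt{79024381689}}{267} \approx 1052.9 i$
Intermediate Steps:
$P{\left(G \right)} = \frac{2 G}{1019 + G}$
$\sqrt{- 27037 q + P{\left(-1286 \right)}} = \sqrt{\left(-27037\right) 41 + 2 \left(-1286\right) \frac{1}{1019 - 1286}} = \sqrt{-1108517 + 2 \left(-1286\right) \frac{1}{-267}} = \sqrt{-1108517 + 2 \left(-1286\right) \left(- \frac{1}{267}\right)} = \sqrt{-1108517 + \frac{2572}{267}} = \sqrt{- \frac{295971467}{267}} = \frac{i \sqrt{79024381689}}{267}$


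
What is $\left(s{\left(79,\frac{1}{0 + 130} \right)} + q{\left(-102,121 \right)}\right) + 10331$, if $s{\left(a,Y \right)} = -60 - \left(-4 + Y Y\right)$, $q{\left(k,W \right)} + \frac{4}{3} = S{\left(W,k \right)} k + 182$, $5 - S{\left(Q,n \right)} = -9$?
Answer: $\frac{457702697}{50700} \approx 9027.7$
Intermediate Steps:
$S{\left(Q,n \right)} = 14$ ($S{\left(Q,n \right)} = 5 - -9 = 5 + 9 = 14$)
$q{\left(k,W \right)} = \frac{542}{3} + 14 k$ ($q{\left(k,W \right)} = - \frac{4}{3} + \left(14 k + 182\right) = - \frac{4}{3} + \left(182 + 14 k\right) = \frac{542}{3} + 14 k$)
$s{\left(a,Y \right)} = -56 - Y^{2}$ ($s{\left(a,Y \right)} = -60 - \left(-4 + Y^{2}\right) = -56 - Y^{2}$)
$\left(s{\left(79,\frac{1}{0 + 130} \right)} + q{\left(-102,121 \right)}\right) + 10331 = \left(\left(-56 - \left(\frac{1}{0 + 130}\right)^{2}\right) + \left(\frac{542}{3} + 14 \left(-102\right)\right)\right) + 10331 = \left(\left(-56 - \left(\frac{1}{130}\right)^{2}\right) + \left(\frac{542}{3} - 1428\right)\right) + 10331 = \left(\left(-56 - \left(\frac{1}{130}\right)^{2}\right) - \frac{3742}{3}\right) + 10331 = \left(\left(-56 - \frac{1}{16900}\right) - \frac{3742}{3}\right) + 10331 = \left(- \frac{946401}{16900} - \frac{3742}{3}\right) + 10331 = - \frac{66079003}{50700} + 10331 = \frac{457702697}{50700}$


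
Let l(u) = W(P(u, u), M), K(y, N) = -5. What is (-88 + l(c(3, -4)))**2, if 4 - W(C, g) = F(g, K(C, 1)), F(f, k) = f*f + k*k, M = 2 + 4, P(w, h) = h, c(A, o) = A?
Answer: 21025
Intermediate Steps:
M = 6
F(f, k) = f**2 + k**2
W(C, g) = -21 - g**2 (W(C, g) = 4 - (g**2 + (-5)**2) = 4 - (g**2 + 25) = 4 - (25 + g**2) = 4 + (-25 - g**2) = -21 - g**2)
l(u) = -57 (l(u) = -21 - 1*6**2 = -21 - 1*36 = -21 - 36 = -57)
(-88 + l(c(3, -4)))**2 = (-88 - 57)**2 = (-145)**2 = 21025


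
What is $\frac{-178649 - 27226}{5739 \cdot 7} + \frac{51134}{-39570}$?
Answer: $- \frac{1700113322}{264940935} \approx -6.417$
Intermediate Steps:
$\frac{-178649 - 27226}{5739 \cdot 7} + \frac{51134}{-39570} = - \frac{205875}{40173} + 51134 \left(- \frac{1}{39570}\right) = \left(-205875\right) \frac{1}{40173} - \frac{25567}{19785} = - \frac{68625}{13391} - \frac{25567}{19785} = - \frac{1700113322}{264940935}$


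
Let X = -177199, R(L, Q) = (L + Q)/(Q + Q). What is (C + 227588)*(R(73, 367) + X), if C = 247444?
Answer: -30892192193016/367 ≈ -8.4175e+10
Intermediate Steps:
R(L, Q) = (L + Q)/(2*Q) (R(L, Q) = (L + Q)/((2*Q)) = (L + Q)*(1/(2*Q)) = (L + Q)/(2*Q))
(C + 227588)*(R(73, 367) + X) = (247444 + 227588)*((½)*(73 + 367)/367 - 177199) = 475032*((½)*(1/367)*440 - 177199) = 475032*(220/367 - 177199) = 475032*(-65031813/367) = -30892192193016/367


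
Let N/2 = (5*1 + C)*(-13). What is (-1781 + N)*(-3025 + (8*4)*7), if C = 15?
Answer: 6445101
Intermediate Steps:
N = -520 (N = 2*((5*1 + 15)*(-13)) = 2*((5 + 15)*(-13)) = 2*(20*(-13)) = 2*(-260) = -520)
(-1781 + N)*(-3025 + (8*4)*7) = (-1781 - 520)*(-3025 + (8*4)*7) = -2301*(-3025 + 32*7) = -2301*(-3025 + 224) = -2301*(-2801) = 6445101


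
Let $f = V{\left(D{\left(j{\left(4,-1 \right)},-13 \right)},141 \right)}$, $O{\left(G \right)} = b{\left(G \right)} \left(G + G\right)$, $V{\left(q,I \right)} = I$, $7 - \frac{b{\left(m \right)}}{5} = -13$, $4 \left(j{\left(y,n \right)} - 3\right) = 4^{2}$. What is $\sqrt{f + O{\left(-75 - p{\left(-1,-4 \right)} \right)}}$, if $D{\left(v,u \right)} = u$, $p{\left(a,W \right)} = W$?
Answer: $i \sqrt{14059} \approx 118.57 i$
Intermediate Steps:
$j{\left(y,n \right)} = 7$ ($j{\left(y,n \right)} = 3 + \frac{4^{2}}{4} = 3 + \frac{1}{4} \cdot 16 = 3 + 4 = 7$)
$b{\left(m \right)} = 100$ ($b{\left(m \right)} = 35 - -65 = 35 + 65 = 100$)
$O{\left(G \right)} = 200 G$ ($O{\left(G \right)} = 100 \left(G + G\right) = 100 \cdot 2 G = 200 G$)
$f = 141$
$\sqrt{f + O{\left(-75 - p{\left(-1,-4 \right)} \right)}} = \sqrt{141 + 200 \left(-75 - -4\right)} = \sqrt{141 + 200 \left(-75 + 4\right)} = \sqrt{141 + 200 \left(-71\right)} = \sqrt{141 - 14200} = \sqrt{-14059} = i \sqrt{14059}$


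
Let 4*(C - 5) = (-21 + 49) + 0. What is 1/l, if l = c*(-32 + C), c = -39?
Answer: 1/780 ≈ 0.0012821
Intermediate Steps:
C = 12 (C = 5 + ((-21 + 49) + 0)/4 = 5 + (28 + 0)/4 = 5 + (1/4)*28 = 5 + 7 = 12)
l = 780 (l = -39*(-32 + 12) = -39*(-20) = 780)
1/l = 1/780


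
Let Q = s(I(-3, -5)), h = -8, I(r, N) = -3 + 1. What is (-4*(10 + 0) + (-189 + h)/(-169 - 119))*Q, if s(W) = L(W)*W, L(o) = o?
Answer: -11323/72 ≈ -157.26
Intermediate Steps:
I(r, N) = -2
s(W) = W² (s(W) = W*W = W²)
Q = 4 (Q = (-2)² = 4)
(-4*(10 + 0) + (-189 + h)/(-169 - 119))*Q = (-4*(10 + 0) + (-189 - 8)/(-169 - 119))*4 = (-4*10 - 197/(-288))*4 = (-40 - 197*(-1/288))*4 = (-40 + 197/288)*4 = -11323/288*4 = -11323/72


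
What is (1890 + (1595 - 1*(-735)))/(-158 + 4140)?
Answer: 2110/1991 ≈ 1.0598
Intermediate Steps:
(1890 + (1595 - 1*(-735)))/(-158 + 4140) = (1890 + (1595 + 735))/3982 = (1890 + 2330)*(1/3982) = 4220*(1/3982) = 2110/1991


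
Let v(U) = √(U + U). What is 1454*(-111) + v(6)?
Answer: -161394 + 2*√3 ≈ -1.6139e+5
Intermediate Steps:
v(U) = √2*√U (v(U) = √(2*U) = √2*√U)
1454*(-111) + v(6) = 1454*(-111) + √2*√6 = -161394 + 2*√3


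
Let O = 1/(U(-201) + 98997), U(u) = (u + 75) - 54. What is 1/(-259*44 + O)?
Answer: -98817/1126118531 ≈ -8.7750e-5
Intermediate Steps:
U(u) = 21 + u (U(u) = (75 + u) - 54 = 21 + u)
O = 1/98817 (O = 1/((21 - 201) + 98997) = 1/(-180 + 98997) = 1/98817 ≈ 1.0120e-5)
1/(-259*44 + O) = 1/(-259*44 + 1/98817) = 1/(-11396 + 1/98817) = 1/(-1126118531/98817) = -98817/1126118531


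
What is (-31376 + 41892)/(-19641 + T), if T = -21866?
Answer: -10516/41507 ≈ -0.25336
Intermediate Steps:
(-31376 + 41892)/(-19641 + T) = (-31376 + 41892)/(-19641 - 21866) = 10516/(-41507) = 10516*(-1/41507) = -10516/41507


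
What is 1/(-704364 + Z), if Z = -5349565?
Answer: -1/6053929 ≈ -1.6518e-7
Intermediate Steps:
1/(-704364 + Z) = 1/(-704364 - 5349565) = 1/(-6053929) = -1/6053929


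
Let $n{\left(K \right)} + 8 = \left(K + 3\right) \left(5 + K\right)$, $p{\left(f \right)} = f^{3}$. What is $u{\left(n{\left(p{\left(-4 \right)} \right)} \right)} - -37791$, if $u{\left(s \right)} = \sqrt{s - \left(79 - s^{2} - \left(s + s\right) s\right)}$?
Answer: $37791 + \sqrt{38689355} \approx 44011.0$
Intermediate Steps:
$n{\left(K \right)} = -8 + \left(3 + K\right) \left(5 + K\right)$ ($n{\left(K \right)} = -8 + \left(K + 3\right) \left(5 + K\right) = -8 + \left(3 + K\right) \left(5 + K\right)$)
$u{\left(s \right)} = \sqrt{-79 + s + 3 s^{2}}$ ($u{\left(s \right)} = \sqrt{s - \left(79 - s^{2} - 2 s s\right)} = \sqrt{s + \left(\left(s^{2} + 2 s^{2}\right) - 79\right)} = \sqrt{s + \left(3 s^{2} - 79\right)} = \sqrt{s + \left(-79 + 3 s^{2}\right)} = \sqrt{-79 + s + 3 s^{2}}$)
$u{\left(n{\left(p{\left(-4 \right)} \right)} \right)} - -37791 = \sqrt{-79 + \left(7 + \left(\left(-4\right)^{3}\right)^{2} + 8 \left(-4\right)^{3}\right) + 3 \left(7 + \left(\left(-4\right)^{3}\right)^{2} + 8 \left(-4\right)^{3}\right)^{2}} - -37791 = \sqrt{-79 + \left(7 + \left(-64\right)^{2} + 8 \left(-64\right)\right) + 3 \left(7 + \left(-64\right)^{2} + 8 \left(-64\right)\right)^{2}} + 37791 = \sqrt{-79 + \left(7 + 4096 - 512\right) + 3 \left(7 + 4096 - 512\right)^{2}} + 37791 = \sqrt{-79 + 3591 + 3 \cdot 3591^{2}} + 37791 = \sqrt{-79 + 3591 + 3 \cdot 12895281} + 37791 = \sqrt{-79 + 3591 + 38685843} + 37791 = \sqrt{38689355} + 37791 = 37791 + \sqrt{38689355}$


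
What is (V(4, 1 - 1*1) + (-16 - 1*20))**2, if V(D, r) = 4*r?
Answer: 1296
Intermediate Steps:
(V(4, 1 - 1*1) + (-16 - 1*20))**2 = (4*(1 - 1*1) + (-16 - 1*20))**2 = (4*(1 - 1) + (-16 - 20))**2 = (4*0 - 36)**2 = (0 - 36)**2 = (-36)**2 = 1296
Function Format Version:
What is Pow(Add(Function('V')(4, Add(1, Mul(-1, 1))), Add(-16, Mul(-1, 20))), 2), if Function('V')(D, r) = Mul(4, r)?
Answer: 1296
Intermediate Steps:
Pow(Add(Function('V')(4, Add(1, Mul(-1, 1))), Add(-16, Mul(-1, 20))), 2) = Pow(Add(Mul(4, Add(1, Mul(-1, 1))), Add(-16, Mul(-1, 20))), 2) = Pow(Add(Mul(4, Add(1, -1)), Add(-16, -20)), 2) = Pow(Add(Mul(4, 0), -36), 2) = Pow(Add(0, -36), 2) = Pow(-36, 2) = 1296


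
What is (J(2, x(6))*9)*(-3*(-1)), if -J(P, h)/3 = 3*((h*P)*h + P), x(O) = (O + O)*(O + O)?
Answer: -10078182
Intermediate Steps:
x(O) = 4*O² (x(O) = (2*O)*(2*O) = 4*O²)
J(P, h) = -9*P - 9*P*h² (J(P, h) = -9*((h*P)*h + P) = -9*((P*h)*h + P) = -9*(P*h² + P) = -9*(P + P*h²) = -3*(3*P + 3*P*h²) = -9*P - 9*P*h²)
(J(2, x(6))*9)*(-3*(-1)) = (-9*2*(1 + (4*6²)²)*9)*(-3*(-1)) = (-9*2*(1 + (4*36)²)*9)*3 = (-9*2*(1 + 144²)*9)*3 = (-9*2*(1 + 20736)*9)*3 = (-9*2*20737*9)*3 = -373266*9*3 = -3359394*3 = -10078182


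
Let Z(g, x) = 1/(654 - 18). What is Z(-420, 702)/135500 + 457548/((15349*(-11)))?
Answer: -39430571375161/14550207342000 ≈ -2.7100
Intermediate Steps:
Z(g, x) = 1/636
Z(-420, 702)/135500 + 457548/((15349*(-11))) = (1/636)/135500 + 457548/((15349*(-11))) = (1/636)*(1/135500) + 457548/(-168839) = 1/86178000 + 457548*(-1/168839) = 1/86178000 - 457548/168839 = -39430571375161/14550207342000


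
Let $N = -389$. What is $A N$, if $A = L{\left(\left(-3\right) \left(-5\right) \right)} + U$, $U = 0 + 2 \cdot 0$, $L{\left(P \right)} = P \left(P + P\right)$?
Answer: $-175050$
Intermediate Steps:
$L{\left(P \right)} = 2 P^{2}$ ($L{\left(P \right)} = P 2 P = 2 P^{2}$)
$U = 0$ ($U = 0 + 0 = 0$)
$A = 450$ ($A = 2 \left(\left(-3\right) \left(-5\right)\right)^{2} + 0 = 2 \cdot 15^{2} + 0 = 2 \cdot 225 + 0 = 450 + 0 = 450$)
$A N = 450 \left(-389\right) = -175050$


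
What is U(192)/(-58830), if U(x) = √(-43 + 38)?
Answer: -I*√5/58830 ≈ -3.8009e-5*I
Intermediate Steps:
U(x) = I*√5 (U(x) = √(-5) = I*√5)
U(192)/(-58830) = (I*√5)/(-58830) = (I*√5)*(-1/58830) = -I*√5/58830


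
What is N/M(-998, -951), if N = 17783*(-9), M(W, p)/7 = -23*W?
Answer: -160047/160678 ≈ -0.99607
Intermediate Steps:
M(W, p) = -161*W (M(W, p) = 7*(-23*W) = -161*W)
N = -160047
N/M(-998, -951) = -160047/((-161*(-998))) = -160047/160678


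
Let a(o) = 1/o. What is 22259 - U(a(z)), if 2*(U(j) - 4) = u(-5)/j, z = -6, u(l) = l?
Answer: 22240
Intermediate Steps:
U(j) = 4 - 5/(2*j) (U(j) = 4 + (-5/j)/2 = 4 - 5/(2*j))
22259 - U(a(z)) = 22259 - (4 - 5/(2*(1/(-6)))) = 22259 - (4 - 5/(2*(-1/6))) = 22259 - (4 - 5/2*(-6)) = 22259 - (4 + 15) = 22259 - 1*19 = 22259 - 19 = 22240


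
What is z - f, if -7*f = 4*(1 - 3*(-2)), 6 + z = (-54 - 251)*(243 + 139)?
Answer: -116512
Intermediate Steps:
z = -116516 (z = -6 + (-54 - 251)*(243 + 139) = -6 - 305*382 = -6 - 116510 = -116516)
f = -4 (f = -4*(1 - 3*(-2))/7 = -4*(1 + 6)/7 = -4*7/7 = -1/7*28 = -4)
z - f = -116516 - 1*(-4) = -116516 + 4 = -116512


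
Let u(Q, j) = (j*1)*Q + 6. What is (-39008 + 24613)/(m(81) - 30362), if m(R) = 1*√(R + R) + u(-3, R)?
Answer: 440472605/936298639 + 129555*√2/936298639 ≈ 0.47064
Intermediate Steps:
u(Q, j) = 6 + Q*j (u(Q, j) = j*Q + 6 = Q*j + 6 = 6 + Q*j)
m(R) = 6 - 3*R + √2*√R (m(R) = 1*√(R + R) + (6 - 3*R) = 1*√(2*R) + (6 - 3*R) = 1*(√2*√R) + (6 - 3*R) = √2*√R + (6 - 3*R) = 6 - 3*R + √2*√R)
(-39008 + 24613)/(m(81) - 30362) = (-39008 + 24613)/((6 - 3*81 + √2*√81) - 30362) = -14395/((6 - 243 + √2*9) - 30362) = -14395/((6 - 243 + 9*√2) - 30362) = -14395/((-237 + 9*√2) - 30362) = -14395/(-30599 + 9*√2)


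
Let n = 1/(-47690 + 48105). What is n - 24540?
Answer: -10184099/415 ≈ -24540.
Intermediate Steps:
n = 1/415 ≈ 0.0024096
n - 24540 = 1/415 - 24540 = -10184099/415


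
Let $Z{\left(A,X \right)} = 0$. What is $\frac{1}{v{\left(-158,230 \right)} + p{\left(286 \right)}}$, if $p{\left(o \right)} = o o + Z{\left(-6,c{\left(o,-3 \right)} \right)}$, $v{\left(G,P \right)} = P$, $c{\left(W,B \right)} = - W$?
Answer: $\frac{1}{82026} \approx 1.2191 \cdot 10^{-5}$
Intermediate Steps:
$p{\left(o \right)} = o^{2}$ ($p{\left(o \right)} = o o + 0 = o^{2} + 0 = o^{2}$)
$\frac{1}{v{\left(-158,230 \right)} + p{\left(286 \right)}} = \frac{1}{230 + 286^{2}} = \frac{1}{230 + 81796} = \frac{1}{82026}$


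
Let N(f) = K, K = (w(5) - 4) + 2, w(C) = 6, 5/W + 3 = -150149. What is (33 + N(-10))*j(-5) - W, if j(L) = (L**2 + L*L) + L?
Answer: 250003085/150152 ≈ 1665.0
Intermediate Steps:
W = -5/150152 (W = 5/(-3 - 150149) = 5/(-150152) = 5*(-1/150152) = -5/150152 ≈ -3.3300e-5)
j(L) = L + 2*L**2 (j(L) = (L**2 + L**2) + L = 2*L**2 + L = L + 2*L**2)
K = 4 (K = (6 - 4) + 2 = 2 + 2 = 4)
N(f) = 4
(33 + N(-10))*j(-5) - W = (33 + 4)*(-5*(1 + 2*(-5))) - 1*(-5/150152) = 37*(-5*(1 - 10)) + 5/150152 = 37*(-5*(-9)) + 5/150152 = 37*45 + 5/150152 = 1665 + 5/150152 = 250003085/150152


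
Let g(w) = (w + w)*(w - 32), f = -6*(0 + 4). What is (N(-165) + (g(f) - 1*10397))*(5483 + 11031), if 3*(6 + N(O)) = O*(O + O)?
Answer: 172323590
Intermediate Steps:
f = -24 (f = -6*4 = -24)
N(O) = -6 + 2*O²/3 (N(O) = -6 + (O*(O + O))/3 = -6 + (O*(2*O))/3 = -6 + (2*O²)/3 = -6 + 2*O²/3)
g(w) = 2*w*(-32 + w) (g(w) = (2*w)*(-32 + w) = 2*w*(-32 + w))
(N(-165) + (g(f) - 1*10397))*(5483 + 11031) = ((-6 + (⅔)*(-165)²) + (2*(-24)*(-32 - 24) - 1*10397))*(5483 + 11031) = ((-6 + (⅔)*27225) + (2*(-24)*(-56) - 10397))*16514 = ((-6 + 18150) + (2688 - 10397))*16514 = (18144 - 7709)*16514 = 10435*16514 = 172323590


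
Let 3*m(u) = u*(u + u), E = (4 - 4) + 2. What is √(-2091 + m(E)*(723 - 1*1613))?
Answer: I*√40179/3 ≈ 66.816*I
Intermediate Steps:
E = 2 (E = 0 + 2 = 2)
m(u) = 2*u²/3 (m(u) = (u*(u + u))/3 = (u*(2*u))/3 = (2*u²)/3 = 2*u²/3)
√(-2091 + m(E)*(723 - 1*1613)) = √(-2091 + ((⅔)*2²)*(723 - 1*1613)) = √(-2091 + ((⅔)*4)*(723 - 1613)) = √(-2091 + (8/3)*(-890)) = √(-2091 - 7120/3) = √(-13393/3) = I*√40179/3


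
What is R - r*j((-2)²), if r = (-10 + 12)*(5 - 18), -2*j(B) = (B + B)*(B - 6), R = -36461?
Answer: -36253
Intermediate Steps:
j(B) = -B*(-6 + B) (j(B) = -(B + B)*(B - 6)/2 = -2*B*(-6 + B)/2 = -B*(-6 + B))
r = -26 (r = 2*(-13) = -26)
R - r*j((-2)²) = -36461 - (-26)*(-2)²*(6 - 1*(-2)²) = -36461 - (-26)*4*(6 - 1*4) = -36461 - (-26)*4*(6 - 4) = -36461 - (-26)*4*2 = -36461 - (-26)*8 = -36461 - 1*(-208) = -36461 + 208 = -36253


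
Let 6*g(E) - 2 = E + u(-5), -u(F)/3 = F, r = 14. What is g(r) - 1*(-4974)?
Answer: 29875/6 ≈ 4979.2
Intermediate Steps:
u(F) = -3*F
g(E) = 17/6 + E/6 (g(E) = 1/3 + (E - 3*(-5))/6 = 1/3 + (E + 15)/6 = 1/3 + (15 + E)/6 = 1/3 + (5/2 + E/6) = 17/6 + E/6)
g(r) - 1*(-4974) = (17/6 + (1/6)*14) - 1*(-4974) = (17/6 + 7/3) + 4974 = 31/6 + 4974 = 29875/6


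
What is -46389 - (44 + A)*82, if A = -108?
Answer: -41141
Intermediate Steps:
-46389 - (44 + A)*82 = -46389 - (44 - 108)*82 = -46389 - (-64)*82 = -46389 - 1*(-5248) = -46389 + 5248 = -41141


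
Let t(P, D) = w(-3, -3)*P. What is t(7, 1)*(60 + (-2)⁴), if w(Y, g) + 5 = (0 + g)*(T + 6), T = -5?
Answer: -4256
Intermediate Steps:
w(Y, g) = -5 + g (w(Y, g) = -5 + (0 + g)*(-5 + 6) = -5 + g*1 = -5 + g)
t(P, D) = -8*P (t(P, D) = (-5 - 3)*P = -8*P)
t(7, 1)*(60 + (-2)⁴) = (-8*7)*(60 + (-2)⁴) = -56*(60 + 16) = -56*76 = -4256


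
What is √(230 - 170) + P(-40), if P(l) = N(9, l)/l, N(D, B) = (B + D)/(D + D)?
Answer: 31/720 + 2*√15 ≈ 7.7890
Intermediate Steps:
N(D, B) = (B + D)/(2*D) (N(D, B) = (B + D)/((2*D)) = (B + D)*(1/(2*D)) = (B + D)/(2*D))
P(l) = (½ + l/18)/l (P(l) = ((½)*(l + 9)/9)/l = ((½)*(⅑)*(9 + l))/l = (½ + l/18)/l)
√(230 - 170) + P(-40) = √(230 - 170) + (1/18)*(9 - 40)/(-40) = √60 + (1/18)*(-1/40)*(-31) = 2*√15 + 31/720 = 31/720 + 2*√15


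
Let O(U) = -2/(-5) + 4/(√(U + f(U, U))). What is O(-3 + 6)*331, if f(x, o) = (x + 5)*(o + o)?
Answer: 662/5 + 1324*√51/51 ≈ 317.80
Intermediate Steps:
f(x, o) = 2*o*(5 + x) (f(x, o) = (5 + x)*(2*o) = 2*o*(5 + x))
O(U) = ⅖ + 4/√(U + 2*U*(5 + U)) (O(U) = -2/(-5) + 4/(√(U + 2*U*(5 + U))) = -2*(-⅕) + 4/√(U + 2*U*(5 + U)) = ⅖ + 4/√(U + 2*U*(5 + U)))
O(-3 + 6)*331 = (⅖ + 4/√(2*(-3 + 6)² + 11*(-3 + 6)))*331 = (⅖ + 4/√(2*3² + 11*3))*331 = (⅖ + 4/√(2*9 + 33))*331 = (⅖ + 4/√(18 + 33))*331 = (⅖ + 4/√51)*331 = (⅖ + 4*(√51/51))*331 = (⅖ + 4*√51/51)*331 = 662/5 + 1324*√51/51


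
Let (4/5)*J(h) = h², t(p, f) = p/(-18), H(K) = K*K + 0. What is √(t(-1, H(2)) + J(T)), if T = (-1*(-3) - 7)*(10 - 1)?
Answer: 11*√482/6 ≈ 40.250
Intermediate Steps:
H(K) = K² (H(K) = K² + 0 = K²)
t(p, f) = -p/18 (t(p, f) = p*(-1/18) = -p/18)
T = -36 (T = (3 - 7)*9 = -4*9 = -36)
J(h) = 5*h²/4
√(t(-1, H(2)) + J(T)) = √(-1/18*(-1) + (5/4)*(-36)²) = √(1/18 + (5/4)*1296) = √(1/18 + 1620) = √(29161/18) = 11*√482/6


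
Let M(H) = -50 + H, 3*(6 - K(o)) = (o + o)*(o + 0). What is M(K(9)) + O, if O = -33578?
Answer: -33676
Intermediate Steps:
K(o) = 6 - 2*o²/3 (K(o) = 6 - (o + o)*(o + 0)/3 = 6 - 2*o*o/3 = 6 - 2*o²/3)
M(K(9)) + O = (-50 + (6 - ⅔*9²)) - 33578 = (-50 + (6 - ⅔*81)) - 33578 = (-50 + (6 - 54)) - 33578 = (-50 - 48) - 33578 = -98 - 33578 = -33676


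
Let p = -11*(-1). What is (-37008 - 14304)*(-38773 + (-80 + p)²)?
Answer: 1745223744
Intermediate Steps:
p = 11
(-37008 - 14304)*(-38773 + (-80 + p)²) = (-37008 - 14304)*(-38773 + (-80 + 11)²) = -51312*(-38773 + (-69)²) = -51312*(-38773 + 4761) = -51312*(-34012) = 1745223744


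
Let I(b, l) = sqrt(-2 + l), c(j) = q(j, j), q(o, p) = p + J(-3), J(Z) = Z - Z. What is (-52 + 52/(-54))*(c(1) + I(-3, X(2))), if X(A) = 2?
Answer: -1430/27 ≈ -52.963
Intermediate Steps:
J(Z) = 0
q(o, p) = p (q(o, p) = p + 0 = p)
c(j) = j
(-52 + 52/(-54))*(c(1) + I(-3, X(2))) = (-52 + 52/(-54))*(1 + sqrt(-2 + 2)) = (-52 + 52*(-1/54))*(1 + sqrt(0)) = (-52 - 26/27)*(1 + 0) = -1430/27*1 = -1430/27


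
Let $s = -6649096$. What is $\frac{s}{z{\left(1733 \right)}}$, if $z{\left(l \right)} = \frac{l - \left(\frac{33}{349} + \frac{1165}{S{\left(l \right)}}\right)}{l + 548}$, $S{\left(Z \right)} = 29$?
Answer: $- \frac{153501036905096}{17132151} \approx -8.9598 \cdot 10^{6}$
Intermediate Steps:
$z{\left(l \right)} = \frac{- \frac{407542}{10121} + l}{548 + l}$ ($z{\left(l \right)} = \frac{l - \left(\frac{33}{349} + \frac{1165}{29}\right)}{l + 548} = \frac{l - \frac{407542}{10121}}{548 + l} = \frac{- \frac{407542}{10121} + l}{548 + l}$)
$\frac{s}{z{\left(1733 \right)}} = - \frac{6649096}{\frac{1}{548 + 1733} \left(- \frac{407542}{10121} + 1733\right)} = - \frac{6649096}{\frac{1}{2281} \cdot \frac{17132151}{10121}} = - \frac{6649096}{\frac{17132151}{23086001}} = \left(-6649096\right) \frac{23086001}{17132151} = - \frac{153501036905096}{17132151}$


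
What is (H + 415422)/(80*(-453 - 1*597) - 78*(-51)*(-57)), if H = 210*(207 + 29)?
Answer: -77497/51791 ≈ -1.4963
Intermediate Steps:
H = 49560 (H = 210*236 = 49560)
(H + 415422)/(80*(-453 - 1*597) - 78*(-51)*(-57)) = (49560 + 415422)/(80*(-453 - 1*597) - 78*(-51)*(-57)) = 464982/(80*(-453 - 597) + 3978*(-57)) = 464982/(80*(-1050) - 226746) = 464982/(-84000 - 226746) = 464982/(-310746) = 464982*(-1/310746) = -77497/51791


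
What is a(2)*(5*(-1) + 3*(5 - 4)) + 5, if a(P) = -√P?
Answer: 5 + 2*√2 ≈ 7.8284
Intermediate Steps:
a(2)*(5*(-1) + 3*(5 - 4)) + 5 = (-√2)*(5*(-1) + 3*(5 - 4)) + 5 = (-√2)*(-5 + 3*1) + 5 = (-√2)*(-5 + 3) + 5 = -√2*(-2) + 5 = 2*√2 + 5 = 5 + 2*√2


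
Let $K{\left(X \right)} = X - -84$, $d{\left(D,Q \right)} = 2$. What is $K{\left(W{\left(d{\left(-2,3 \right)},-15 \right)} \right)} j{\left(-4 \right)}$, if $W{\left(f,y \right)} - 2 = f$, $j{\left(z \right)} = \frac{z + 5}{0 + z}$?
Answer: $-22$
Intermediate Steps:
$j{\left(z \right)} = \frac{5 + z}{z}$
$W{\left(f,y \right)} = 2 + f$
$K{\left(X \right)} = 84 + X$ ($K{\left(X \right)} = X + 84 = 84 + X$)
$K{\left(W{\left(d{\left(-2,3 \right)},-15 \right)} \right)} j{\left(-4 \right)} = \left(84 + \left(2 + 2\right)\right) \frac{5 - 4}{-4} = \left(84 + 4\right) \left(\left(- \frac{1}{4}\right) 1\right) = 88 \left(- \frac{1}{4}\right) = -22$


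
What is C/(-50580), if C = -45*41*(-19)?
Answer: -779/1124 ≈ -0.69306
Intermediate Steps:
C = 35055 (C = -1845*(-19) = 35055)
C/(-50580) = 35055/(-50580) = 35055*(-1/50580) = -779/1124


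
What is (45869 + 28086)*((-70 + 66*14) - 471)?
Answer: 28324765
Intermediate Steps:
(45869 + 28086)*((-70 + 66*14) - 471) = 73955*((-70 + 924) - 471) = 73955*(854 - 471) = 73955*383 = 28324765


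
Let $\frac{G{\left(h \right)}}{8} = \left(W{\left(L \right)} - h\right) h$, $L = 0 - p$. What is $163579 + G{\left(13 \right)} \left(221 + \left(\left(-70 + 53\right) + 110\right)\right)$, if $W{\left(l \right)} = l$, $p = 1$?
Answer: $-293605$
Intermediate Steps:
$L = -1$ ($L = 0 - 1 = -1$)
$G{\left(h \right)} = 8 h \left(-1 - h\right)$ ($G{\left(h \right)} = 8 \left(-1 - h\right) h = 8 h \left(-1 - h\right)$)
$163579 + G{\left(13 \right)} \left(221 + \left(\left(-70 + 53\right) + 110\right)\right) = 163579 + \left(-8\right) 13 \left(1 + 13\right) \left(221 + \left(\left(-70 + 53\right) + 110\right)\right) = 163579 + \left(-8\right) 13 \cdot 14 \left(221 + \left(-17 + 110\right)\right) = 163579 - 1456 \left(221 + 93\right) = 163579 - 457184 = -293605$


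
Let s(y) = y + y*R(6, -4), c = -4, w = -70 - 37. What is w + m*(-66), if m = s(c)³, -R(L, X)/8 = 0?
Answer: 4117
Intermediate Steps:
w = -107
R(L, X) = 0 (R(L, X) = -8*0 = 0)
s(y) = y (s(y) = y + y*0 = y + 0 = y)
m = -64 (m = (-4)³ = -64)
w + m*(-66) = -107 - 64*(-66) = -107 + 4224 = 4117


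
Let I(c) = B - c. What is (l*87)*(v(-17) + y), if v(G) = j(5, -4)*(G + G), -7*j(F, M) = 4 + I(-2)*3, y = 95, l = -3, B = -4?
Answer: -155817/7 ≈ -22260.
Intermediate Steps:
I(c) = -4 - c
j(F, M) = 2/7 (j(F, M) = -(4 + (-4 - 1*(-2))*3)/7 = -(4 + (-4 + 2)*3)/7 = -(4 - 2*3)/7 = -(4 - 6)/7 = -1/7*(-2) = 2/7)
v(G) = 4*G/7 (v(G) = 2*(G + G)/7 = 2*(2*G)/7 = 4*G/7)
(l*87)*(v(-17) + y) = (-3*87)*((4/7)*(-17) + 95) = -261*(-68/7 + 95) = -261*597/7 = -155817/7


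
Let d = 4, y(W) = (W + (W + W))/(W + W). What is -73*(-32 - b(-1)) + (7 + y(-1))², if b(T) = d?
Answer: 10801/4 ≈ 2700.3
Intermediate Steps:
y(W) = 3/2 (y(W) = (W + 2*W)/((2*W)) = (3*W)*(1/(2*W)) = 3/2)
b(T) = 4
-73*(-32 - b(-1)) + (7 + y(-1))² = -73*(-32 - 1*4) + (7 + 3/2)² = -73*(-32 - 4) + (17/2)² = -73*(-36) + 289/4 = 2628 + 289/4 = 10801/4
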